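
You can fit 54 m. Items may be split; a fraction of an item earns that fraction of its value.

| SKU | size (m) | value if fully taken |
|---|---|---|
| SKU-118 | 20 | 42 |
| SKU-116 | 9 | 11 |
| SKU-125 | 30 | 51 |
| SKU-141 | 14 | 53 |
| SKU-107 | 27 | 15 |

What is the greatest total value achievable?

Best value per unit of size first: SKU-141 53/14≈3.79, SKU-118 42/20≈2.1, SKU-125 51/30≈1.7, SKU-116 11/9≈1.22, SKU-107 15/27≈0.556.
All 14 m of SKU-141 fit (value 53) → 40 remain.
Take all of SKU-118 (20 m, value 42) → 20 m left.
Fill the last 20 m with part of SKU-125: 20/30 of it earns 34.
Total value = 129.

129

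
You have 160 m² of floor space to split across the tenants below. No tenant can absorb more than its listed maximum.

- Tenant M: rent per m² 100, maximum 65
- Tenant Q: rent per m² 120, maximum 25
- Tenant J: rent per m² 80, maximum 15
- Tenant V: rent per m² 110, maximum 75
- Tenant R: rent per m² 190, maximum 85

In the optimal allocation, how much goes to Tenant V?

50

Highest rent per m² first: Tenant R 190 > Tenant Q 120 > Tenant V 110 > Tenant M 100 > Tenant J 80.
Tenant R: +85 to 85 (cap) ; 75 left.
Tenant Q takes 25 to reach its cap of 25 ; 50 left.
Tenant V has room for 75 but only 50 remain, so it gets 50.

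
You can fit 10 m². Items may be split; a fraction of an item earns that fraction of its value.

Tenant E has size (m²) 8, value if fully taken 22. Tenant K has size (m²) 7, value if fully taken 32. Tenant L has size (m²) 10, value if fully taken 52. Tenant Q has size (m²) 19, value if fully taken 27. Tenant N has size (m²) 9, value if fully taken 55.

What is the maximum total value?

60.2

Best value per unit of size first: Tenant N 55/9≈6.11, Tenant L 52/10≈5.2, Tenant K 32/7≈4.57, Tenant E 22/8≈2.75, Tenant Q 27/19≈1.42.
Tenant N: take in full, 9 m² for value 55 — 1 left.
Fill the last 1 m² with part of Tenant L: 1/10 of it earns 5.2.
Total value = 60.2.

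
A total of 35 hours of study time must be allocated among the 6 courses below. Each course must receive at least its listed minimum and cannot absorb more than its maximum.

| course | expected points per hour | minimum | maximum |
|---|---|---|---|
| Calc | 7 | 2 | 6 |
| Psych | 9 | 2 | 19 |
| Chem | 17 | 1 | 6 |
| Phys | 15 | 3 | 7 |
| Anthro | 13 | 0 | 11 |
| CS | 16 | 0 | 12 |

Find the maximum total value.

509

Meeting every minimum uses 2+2+1+3+0+0 = 8 hours, leaving 27.
Highest expected points per hour first: Chem 17 > CS 16 > Phys 15 > Anthro 13 > Psych 9 > Calc 7.
Chem takes 5 more to reach its cap of 6 → 22 left.
CS: +12 to 12 (cap) → 10 left.
Give Phys 4 more to hit its cap of 7 → 6 left.
Anthro has room for 11 more but only 6 remain, so it gets 6.
Total = 7×2 + 9×2 + 17×6 + 15×7 + 13×6 + 16×12 = 509.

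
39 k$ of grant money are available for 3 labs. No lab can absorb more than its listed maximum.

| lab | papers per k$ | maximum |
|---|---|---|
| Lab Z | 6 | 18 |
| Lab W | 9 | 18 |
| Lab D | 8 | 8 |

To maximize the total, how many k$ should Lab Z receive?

13

Order the labs by papers per k$: Lab W 9 > Lab D 8 > Lab Z 6.
Lab W takes 18 to reach its cap of 18 ; 21 left.
Lab D takes 8 to reach its cap of 8 ; 13 left.
Lab Z: +13 (room for 18) → 13. Pool exhausted.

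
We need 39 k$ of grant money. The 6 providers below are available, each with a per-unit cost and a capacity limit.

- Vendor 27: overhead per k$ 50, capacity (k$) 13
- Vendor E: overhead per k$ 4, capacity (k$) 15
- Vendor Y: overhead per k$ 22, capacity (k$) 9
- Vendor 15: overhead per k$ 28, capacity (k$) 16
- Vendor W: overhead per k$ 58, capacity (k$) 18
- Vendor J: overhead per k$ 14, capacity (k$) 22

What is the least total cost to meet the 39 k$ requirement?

412

Fill from the cheapest provider first.
Vendor E at 4: take all 15 k$ — 24 still needed.
Take 22 from Vendor J at 14 — need 2 more.
Vendor Y (22): take the remaining 2 — done.
Vendor 15, Vendor 27, Vendor W: unused.
Cost = 15×4 + 22×14 + 2×22 = 412.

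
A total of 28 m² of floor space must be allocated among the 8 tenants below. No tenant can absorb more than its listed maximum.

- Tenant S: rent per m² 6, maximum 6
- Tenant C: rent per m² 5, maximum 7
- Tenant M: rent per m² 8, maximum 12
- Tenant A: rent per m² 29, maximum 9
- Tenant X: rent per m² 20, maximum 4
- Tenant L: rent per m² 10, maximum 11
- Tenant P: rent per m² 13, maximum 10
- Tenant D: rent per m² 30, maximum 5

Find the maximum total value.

Order the tenants by rent per m²: Tenant D 30 > Tenant A 29 > Tenant X 20 > Tenant P 13 > Tenant L 10 > Tenant M 8 > Tenant S 6 > Tenant C 5.
Give Tenant D 5 to hit its cap of 5 ; 23 left.
Tenant A: +9 to 9 (cap) ; 14 left.
Tenant X: +4 to 4 (cap) ; 10 left.
Tenant P: +10 to 10 (cap) ; 0 left.
Total = 29×9 + 20×4 + 13×10 + 30×5 = 621.

621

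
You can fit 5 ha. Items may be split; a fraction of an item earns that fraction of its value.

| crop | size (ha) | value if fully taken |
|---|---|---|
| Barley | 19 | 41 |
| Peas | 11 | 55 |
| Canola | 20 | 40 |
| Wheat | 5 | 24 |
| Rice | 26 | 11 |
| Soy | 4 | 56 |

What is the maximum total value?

61

Rank by value-to-size ratio: Soy 56/4≈14, Peas 55/11≈5, Wheat 24/5≈4.8, Barley 41/19≈2.16, Canola 40/20≈2, Rice 11/26≈0.423.
All 4 ha of Soy fit (value 56) — 1 remain.
Fill the last 1 ha with part of Peas: 1/11 of it earns 5.
Total value = 61.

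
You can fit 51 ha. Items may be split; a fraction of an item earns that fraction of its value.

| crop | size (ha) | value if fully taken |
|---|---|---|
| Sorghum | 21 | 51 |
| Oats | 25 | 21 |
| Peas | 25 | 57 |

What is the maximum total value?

112.2

Best value per unit of size first: Sorghum 51/21≈2.43, Peas 57/25≈2.28, Oats 21/25≈0.84.
Take all of Sorghum (21 ha, value 51) → 30 ha left.
All 25 ha of Peas fit (value 57) → 5 remain.
Only 5 ha remain; take 5/25 of Oats for value 21×5/25 = 4.2.
Total value = 112.2.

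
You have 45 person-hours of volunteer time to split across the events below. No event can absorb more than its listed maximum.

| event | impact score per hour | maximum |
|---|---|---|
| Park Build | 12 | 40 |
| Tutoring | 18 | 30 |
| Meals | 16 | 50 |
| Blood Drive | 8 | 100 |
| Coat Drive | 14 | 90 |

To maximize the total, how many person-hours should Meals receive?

Rank by impact score per hour: Tutoring 18 > Meals 16 > Coat Drive 14 > Park Build 12 > Blood Drive 8.
Give Tutoring 30 to hit its cap of 30 — 15 left.
Only 15 left; Meals takes them to reach 15.

15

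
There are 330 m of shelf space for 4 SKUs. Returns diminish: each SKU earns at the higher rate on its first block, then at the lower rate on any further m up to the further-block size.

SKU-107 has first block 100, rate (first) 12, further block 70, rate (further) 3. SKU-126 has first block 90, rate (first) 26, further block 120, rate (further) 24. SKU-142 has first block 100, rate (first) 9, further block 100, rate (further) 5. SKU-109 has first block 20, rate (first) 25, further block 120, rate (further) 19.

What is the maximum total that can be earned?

7620

Order all 8 blocks by rate: SKU-126/tier1 26 > SKU-109/tier1 25 > SKU-126/tier2 24 > SKU-109/tier2 19 > SKU-107/tier1 12 > SKU-142/tier1 9 > SKU-142/tier2 5 > SKU-107/tier2 3.
Fill SKU-126 tier1 block (90 at 26) ; 240 left.
SKU-109/tier1 (25): +20 ; 220 left.
SKU-126/tier2 (24): +120 ; 100 left.
SKU-109/tier2: +100 of 120 at 19; pool empty.
Total = 26×90 + 25×20 + 24×120 + 19×100 = 7620.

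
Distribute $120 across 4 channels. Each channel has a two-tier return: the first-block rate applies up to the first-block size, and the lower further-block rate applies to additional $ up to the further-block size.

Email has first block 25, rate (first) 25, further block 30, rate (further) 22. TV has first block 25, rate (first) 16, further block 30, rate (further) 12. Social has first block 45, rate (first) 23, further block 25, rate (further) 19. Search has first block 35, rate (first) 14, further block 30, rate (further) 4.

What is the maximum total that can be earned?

2700

Treat each block as its own option and order by rate: Email/T1 25 > Social/T1 23 > Email/T2 22 > Social/T2 19 > TV/T1 16 > Search/T1 14 > TV/T2 12 > Search/T2 4.
Fill Email T1 block (25 at 25) ; 95 left.
Social T1 at 23: fill all 45 ; 50 left.
Email T2 at 22: fill all 30 ; 20 left.
Social T2 at 19: only 20 left, fill 20.
Total = 25×25 + 23×45 + 22×30 + 19×20 = 2700.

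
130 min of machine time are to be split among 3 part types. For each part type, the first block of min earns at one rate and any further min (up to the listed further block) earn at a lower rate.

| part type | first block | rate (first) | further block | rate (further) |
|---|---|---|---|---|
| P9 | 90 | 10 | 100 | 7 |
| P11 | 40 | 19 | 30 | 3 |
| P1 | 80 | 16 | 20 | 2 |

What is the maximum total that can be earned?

Rank every tier by rate: P11/T1 19 > P1/T1 16 > P9/T1 10 > P9/T2 7 > P11/T2 3 > P1/T2 2.
P11 T1 at 19: fill all 40 → 90 left.
Fill P1 T1 block (80 at 16) → 10 left.
P9/T1: +10 of 90 at 10; pool empty.
Total = 19×40 + 16×80 + 10×10 = 2140.

2140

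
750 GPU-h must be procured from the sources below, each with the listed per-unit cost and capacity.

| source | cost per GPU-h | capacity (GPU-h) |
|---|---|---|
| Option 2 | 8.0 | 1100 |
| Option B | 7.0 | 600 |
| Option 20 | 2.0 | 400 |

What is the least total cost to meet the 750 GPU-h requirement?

3250

Cheapest first:
Take 400 from Option 20 at 2.0 — need 350 more.
Option B at 7.0: take 350 of its 600 — requirement met.
Option 2: unused.
Cost = 400×2.0 + 350×7.0 = 3250.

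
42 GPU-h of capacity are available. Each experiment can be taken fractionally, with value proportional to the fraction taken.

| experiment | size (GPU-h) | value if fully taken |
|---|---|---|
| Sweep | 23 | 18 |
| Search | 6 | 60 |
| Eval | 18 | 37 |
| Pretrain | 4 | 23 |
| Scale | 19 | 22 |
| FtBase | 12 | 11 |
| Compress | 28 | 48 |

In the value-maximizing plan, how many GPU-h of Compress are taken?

Rank by value-to-size ratio: Search 60/6≈10, Pretrain 23/4≈5.75, Eval 37/18≈2.06, Compress 48/28≈1.71, Scale 22/19≈1.16, FtBase 11/12≈0.917, Sweep 18/23≈0.783.
Search: take in full, 6 GPU-h for value 60 ; 36 left.
Take all of Pretrain (4 GPU-h, value 23) ; 32 GPU-h left.
All 18 GPU-h of Eval fit (value 37) ; 14 remain.
14 GPU-h left: a 14/28 share of Compress gives 48×14/28 = 24.

14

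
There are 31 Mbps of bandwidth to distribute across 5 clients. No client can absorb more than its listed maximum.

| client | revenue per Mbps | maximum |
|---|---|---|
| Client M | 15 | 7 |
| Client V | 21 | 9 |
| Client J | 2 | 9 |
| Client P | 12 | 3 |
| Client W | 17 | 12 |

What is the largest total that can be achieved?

Order the clients by revenue per Mbps: Client V 21 > Client W 17 > Client M 15 > Client P 12 > Client J 2.
Give Client V 9 to hit its cap of 9 → 22 left.
Client W takes 12 to reach its cap of 12 → 10 left.
Client M: +7 to 7 (cap) → 3 left.
Give Client P 3 to hit its cap of 3 → 0 left.
Total = 15×7 + 21×9 + 12×3 + 17×12 = 534.

534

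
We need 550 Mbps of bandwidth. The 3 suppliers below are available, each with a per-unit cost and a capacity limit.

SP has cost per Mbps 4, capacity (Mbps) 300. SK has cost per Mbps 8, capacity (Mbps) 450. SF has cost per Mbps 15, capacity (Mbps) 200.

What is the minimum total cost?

Use suppliers in increasing cost order.
SP (4): use full 300 — 250 Mbps to go.
SK at 8: take 250 of its 450 — requirement met.
SF: unused.
Cost = 300×4 + 250×8 = 3200.

3200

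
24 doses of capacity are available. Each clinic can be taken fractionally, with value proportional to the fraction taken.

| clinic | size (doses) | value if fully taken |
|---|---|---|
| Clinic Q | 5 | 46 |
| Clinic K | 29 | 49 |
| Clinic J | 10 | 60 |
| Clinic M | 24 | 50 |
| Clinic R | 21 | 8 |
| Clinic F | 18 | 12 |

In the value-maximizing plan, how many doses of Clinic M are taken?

Sort by value density: Clinic Q 46/5≈9.2, Clinic J 60/10≈6, Clinic M 50/24≈2.08, Clinic K 49/29≈1.69, Clinic F 12/18≈0.667, Clinic R 8/21≈0.381.
All 5 doses of Clinic Q fit (value 46) — 19 remain.
All 10 doses of Clinic J fit (value 60) — 9 remain.
Only 9 doses remain; take 9/24 of Clinic M for value 50×9/24 = 18.75.

9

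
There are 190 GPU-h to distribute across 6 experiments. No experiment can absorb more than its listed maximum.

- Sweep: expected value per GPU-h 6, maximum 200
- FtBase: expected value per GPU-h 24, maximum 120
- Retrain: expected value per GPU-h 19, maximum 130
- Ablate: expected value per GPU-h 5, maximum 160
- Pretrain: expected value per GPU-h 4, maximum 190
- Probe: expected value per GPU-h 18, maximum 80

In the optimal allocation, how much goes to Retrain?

Rank by expected value per GPU-h: FtBase 24 > Retrain 19 > Probe 18 > Sweep 6 > Ablate 5 > Pretrain 4.
FtBase: +120 to 120 (cap) — 70 left.
Only 70 left; Retrain takes them to reach 70.

70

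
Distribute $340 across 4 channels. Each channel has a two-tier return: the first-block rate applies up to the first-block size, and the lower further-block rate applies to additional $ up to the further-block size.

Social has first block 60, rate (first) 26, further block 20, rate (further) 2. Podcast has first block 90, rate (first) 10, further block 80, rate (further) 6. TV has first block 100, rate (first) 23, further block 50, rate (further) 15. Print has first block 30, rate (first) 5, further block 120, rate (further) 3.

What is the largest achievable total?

Order all 8 blocks by rate: Social/tier1 26 > TV/tier1 23 > TV/tier2 15 > Podcast/tier1 10 > Podcast/tier2 6 > Print/tier1 5 > Print/tier2 3 > Social/tier2 2.
Fill Social tier1 block (60 at 26) ; 280 left.
TV tier1 at 23: fill all 100 ; 180 left.
TV tier2 at 15: fill all 50 ; 130 left.
Podcast tier1 at 10: fill all 90 ; 40 left.
40 remain; put them into Podcast tier2 at 6.
Total = 26×60 + 23×100 + 15×50 + 10×90 + 6×40 = 5750.

5750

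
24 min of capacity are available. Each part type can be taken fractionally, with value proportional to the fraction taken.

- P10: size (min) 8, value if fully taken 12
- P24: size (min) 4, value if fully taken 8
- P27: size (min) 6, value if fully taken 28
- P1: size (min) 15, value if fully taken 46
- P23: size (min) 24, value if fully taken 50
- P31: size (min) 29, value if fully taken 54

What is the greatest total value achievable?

Best value per unit of size first: P27 28/6≈4.67, P1 46/15≈3.07, P23 50/24≈2.08, P24 8/4≈2, P31 54/29≈1.86, P10 12/8≈1.5.
All 6 min of P27 fit (value 28) → 18 remain.
Take all of P1 (15 min, value 46) → 3 min left.
Only 3 min remain; take 3/24 of P23 for value 50×3/24 = 6.25.
Total value = 80.25.

80.25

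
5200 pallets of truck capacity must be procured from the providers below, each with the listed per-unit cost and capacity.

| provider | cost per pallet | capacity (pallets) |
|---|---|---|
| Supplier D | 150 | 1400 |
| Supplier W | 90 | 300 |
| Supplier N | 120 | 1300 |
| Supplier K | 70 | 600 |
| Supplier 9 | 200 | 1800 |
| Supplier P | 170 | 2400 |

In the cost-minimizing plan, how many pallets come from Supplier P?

Use providers in increasing cost order.
Take 600 from Supplier K at 70 ; need 4600 more.
Supplier W (90): use full 300 ; 4300 pallets to go.
Supplier N at 120: take all 1300 pallets ; 3000 still needed.
Supplier D (150): use full 1400 ; 1600 pallets to go.
Supplier P (170): take the remaining 1600 ; done.
Supplier 9: unused.

1600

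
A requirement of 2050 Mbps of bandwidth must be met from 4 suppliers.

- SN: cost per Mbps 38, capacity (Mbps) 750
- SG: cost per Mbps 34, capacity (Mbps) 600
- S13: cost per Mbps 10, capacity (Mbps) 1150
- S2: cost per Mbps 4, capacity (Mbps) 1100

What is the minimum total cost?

Cheapest first:
Take 1100 from S2 at 4 ; need 950 more.
S13 at 10: take 950 of its 1150 ; requirement met.
SG, SN: unused.
Cost = 1100×4 + 950×10 = 13900.

13900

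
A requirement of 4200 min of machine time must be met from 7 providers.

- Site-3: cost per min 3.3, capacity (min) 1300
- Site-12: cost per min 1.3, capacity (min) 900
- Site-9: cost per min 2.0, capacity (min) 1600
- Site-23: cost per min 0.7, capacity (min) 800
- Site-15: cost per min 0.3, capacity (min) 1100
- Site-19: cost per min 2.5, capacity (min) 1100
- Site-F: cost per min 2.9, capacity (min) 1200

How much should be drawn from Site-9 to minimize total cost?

Cheapest first:
Take 1100 from Site-15 at 0.3 ; need 3100 more.
Site-23 at 0.7: take all 800 min ; 2300 still needed.
Site-12 (1.3): use full 900 ; 1400 min to go.
Take 1400 from Site-9 at 2.0 to finish.
Site-19, Site-F, Site-3: unused.

1400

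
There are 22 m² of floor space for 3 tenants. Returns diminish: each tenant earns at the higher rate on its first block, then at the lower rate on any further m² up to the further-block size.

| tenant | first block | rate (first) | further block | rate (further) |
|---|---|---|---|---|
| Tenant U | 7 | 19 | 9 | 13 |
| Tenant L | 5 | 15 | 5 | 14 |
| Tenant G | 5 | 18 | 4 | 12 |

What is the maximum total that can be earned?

368

Treat each block as its own option and order by rate: Tenant U/tier1 19 > Tenant G/tier1 18 > Tenant L/tier1 15 > Tenant L/tier2 14 > Tenant U/tier2 13 > Tenant G/tier2 12.
Fill Tenant U tier1 block (7 at 19) — 15 left.
Fill Tenant G tier1 block (5 at 18) — 10 left.
Tenant L/tier1 (15): +5 — 5 left.
Tenant L tier2 at 14: fill all 5 — 0 left.
Total = 19×7 + 18×5 + 15×5 + 14×5 = 368.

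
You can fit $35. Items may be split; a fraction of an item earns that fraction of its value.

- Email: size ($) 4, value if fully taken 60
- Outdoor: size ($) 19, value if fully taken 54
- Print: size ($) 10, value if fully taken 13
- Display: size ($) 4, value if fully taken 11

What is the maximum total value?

Rank by value-to-size ratio: Email 60/4≈15, Outdoor 54/19≈2.84, Display 11/4≈2.75, Print 13/10≈1.3.
All 4 $ of Email fit (value 60) → 31 remain.
Take all of Outdoor (19 $, value 54) → 12 $ left.
All 4 $ of Display fit (value 11) → 8 remain.
Fill the last 8 $ with part of Print: 8/10 of it earns 10.4.
Total value = 135.4.

135.4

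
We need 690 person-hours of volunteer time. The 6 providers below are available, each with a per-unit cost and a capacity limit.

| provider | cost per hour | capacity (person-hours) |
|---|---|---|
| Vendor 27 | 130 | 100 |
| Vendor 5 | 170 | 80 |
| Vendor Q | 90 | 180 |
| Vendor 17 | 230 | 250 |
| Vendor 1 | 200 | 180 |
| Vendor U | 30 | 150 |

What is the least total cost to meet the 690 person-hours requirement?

Use providers in increasing cost order.
Vendor U (30): use full 150 ; 540 person-hours to go.
Vendor Q at 90: take all 180 person-hours ; 360 still needed.
Vendor 27 at 130: take all 100 person-hours ; 260 still needed.
Vendor 5 at 170: take all 80 person-hours ; 180 still needed.
Vendor 1 (200): use full 180 ; 0 person-hours to go.
Vendor 17: unused.
Cost = 150×30 + 180×90 + 100×130 + 80×170 + 180×200 = 83300.

83300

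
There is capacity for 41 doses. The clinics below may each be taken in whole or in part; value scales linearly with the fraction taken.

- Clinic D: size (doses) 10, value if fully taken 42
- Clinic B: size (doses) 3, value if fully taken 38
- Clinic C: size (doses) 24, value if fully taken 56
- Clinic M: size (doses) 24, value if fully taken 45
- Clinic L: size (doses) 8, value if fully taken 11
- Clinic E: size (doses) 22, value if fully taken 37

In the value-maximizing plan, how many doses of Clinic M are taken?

4

Sort by value density: Clinic B 38/3≈12.7, Clinic D 42/10≈4.2, Clinic C 56/24≈2.33, Clinic M 45/24≈1.88, Clinic E 37/22≈1.68, Clinic L 11/8≈1.38.
Take all of Clinic B (3 doses, value 38) → 38 doses left.
Take all of Clinic D (10 doses, value 42) → 28 doses left.
All 24 doses of Clinic C fit (value 56) → 4 remain.
Fill the last 4 doses with part of Clinic M: 4/24 of it earns 7.5.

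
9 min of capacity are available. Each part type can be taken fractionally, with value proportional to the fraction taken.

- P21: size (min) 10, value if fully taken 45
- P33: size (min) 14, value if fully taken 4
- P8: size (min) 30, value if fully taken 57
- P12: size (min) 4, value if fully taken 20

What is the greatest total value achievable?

42.5

Sort by value density: P12 20/4≈5, P21 45/10≈4.5, P8 57/30≈1.9, P33 4/14≈0.286.
All 4 min of P12 fit (value 20) ; 5 remain.
Only 5 min remain; take 5/10 of P21 for value 45×5/10 = 22.5.
Total value = 42.5.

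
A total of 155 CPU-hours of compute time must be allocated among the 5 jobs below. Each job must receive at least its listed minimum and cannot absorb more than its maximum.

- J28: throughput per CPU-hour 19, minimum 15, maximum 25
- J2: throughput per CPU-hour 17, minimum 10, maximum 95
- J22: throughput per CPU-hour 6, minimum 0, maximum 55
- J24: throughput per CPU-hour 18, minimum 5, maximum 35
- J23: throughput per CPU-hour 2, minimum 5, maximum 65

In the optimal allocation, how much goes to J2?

Meeting every minimum uses 15+10+0+5+5 = 35 CPU-hours, leaving 120.
Rank by throughput per CPU-hour: J28 19 > J24 18 > J2 17 > J22 6 > J23 2.
Give J28 10 more to hit its cap of 25 — 110 left.
J24 takes 30 more to reach its cap of 35 — 80 left.
Only 80 left; J2 takes them to reach 90.

90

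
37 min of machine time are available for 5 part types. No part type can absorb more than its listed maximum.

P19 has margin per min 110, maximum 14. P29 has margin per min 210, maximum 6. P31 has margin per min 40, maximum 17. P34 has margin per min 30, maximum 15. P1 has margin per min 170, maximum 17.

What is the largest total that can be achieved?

Rank by margin per min: P29 210 > P1 170 > P19 110 > P31 40 > P34 30.
P29: +6 to 6 (cap) — 31 left.
P1: +17 to 17 (cap) — 14 left.
P19: +14 to 14 (cap) — 0 left.
Total = 110×14 + 210×6 + 170×17 = 5690.

5690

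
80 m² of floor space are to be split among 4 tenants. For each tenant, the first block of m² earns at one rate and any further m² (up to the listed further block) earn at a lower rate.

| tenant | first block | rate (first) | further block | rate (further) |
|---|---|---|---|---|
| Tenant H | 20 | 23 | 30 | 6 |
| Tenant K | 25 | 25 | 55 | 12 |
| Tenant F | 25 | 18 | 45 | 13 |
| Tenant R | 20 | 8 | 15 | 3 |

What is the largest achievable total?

1665

Treat each block as its own option and order by rate: Tenant K/T1 25 > Tenant H/T1 23 > Tenant F/T1 18 > Tenant F/T2 13 > Tenant K/T2 12 > Tenant R/T1 8 > Tenant H/T2 6 > Tenant R/T2 3.
Tenant K/T1 (25): +25 ; 55 left.
Tenant H T1 at 23: fill all 20 ; 35 left.
Tenant F/T1 (18): +25 ; 10 left.
Tenant F T2 at 13: only 10 left, fill 10.
Total = 25×25 + 23×20 + 18×25 + 13×10 = 1665.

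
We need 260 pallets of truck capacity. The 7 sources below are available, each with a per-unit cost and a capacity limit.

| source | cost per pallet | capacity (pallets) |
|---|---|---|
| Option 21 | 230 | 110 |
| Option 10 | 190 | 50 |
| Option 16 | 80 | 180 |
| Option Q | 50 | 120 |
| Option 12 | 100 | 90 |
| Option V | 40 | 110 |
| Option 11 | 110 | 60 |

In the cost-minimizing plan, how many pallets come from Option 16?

Use sources in increasing cost order.
Take 110 from Option V at 40 → need 150 more.
Option Q (50): use full 120 → 30 pallets to go.
Option 16 (80): take the remaining 30 → done.
Option 12, Option 11, Option 10, Option 21: unused.

30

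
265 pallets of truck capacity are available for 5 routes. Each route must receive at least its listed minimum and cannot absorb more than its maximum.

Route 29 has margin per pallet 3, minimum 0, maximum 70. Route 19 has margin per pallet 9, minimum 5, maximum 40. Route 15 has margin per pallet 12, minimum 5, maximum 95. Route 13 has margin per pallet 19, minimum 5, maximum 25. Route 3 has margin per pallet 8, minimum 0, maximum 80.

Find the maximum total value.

Meeting every minimum uses 0+5+5+5+0 = 15 pallets, leaving 250.
Rank by margin per pallet: Route 13 19 > Route 15 12 > Route 19 9 > Route 3 8 > Route 29 3.
Route 13: +20 to 25 (cap) — 230 left.
Route 15: +90 to 95 (cap) — 140 left.
Give Route 19 35 more to hit its cap of 40 — 105 left.
Give Route 3 80 more to hit its cap of 80 — 25 left.
Only 25 left; Route 29 takes them to reach 25.
Total = 3×25 + 9×40 + 12×95 + 19×25 + 8×80 = 2690.

2690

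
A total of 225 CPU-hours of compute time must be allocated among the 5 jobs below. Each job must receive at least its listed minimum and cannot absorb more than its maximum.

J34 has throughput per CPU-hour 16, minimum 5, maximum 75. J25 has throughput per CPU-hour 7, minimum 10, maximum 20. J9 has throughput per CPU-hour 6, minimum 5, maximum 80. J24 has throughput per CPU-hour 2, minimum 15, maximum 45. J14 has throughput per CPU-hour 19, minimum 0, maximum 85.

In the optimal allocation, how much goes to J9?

30

Meeting every minimum uses 5+10+5+15+0 = 35 CPU-hours, leaving 190.
Rank by throughput per CPU-hour: J14 19 > J34 16 > J25 7 > J9 6 > J24 2.
J14: +85 to 85 (cap) ; 105 left.
J34 takes 70 more to reach its cap of 75 ; 35 left.
J25: +10 to 20 (cap) ; 25 left.
Only 25 left; J9 takes them to reach 30.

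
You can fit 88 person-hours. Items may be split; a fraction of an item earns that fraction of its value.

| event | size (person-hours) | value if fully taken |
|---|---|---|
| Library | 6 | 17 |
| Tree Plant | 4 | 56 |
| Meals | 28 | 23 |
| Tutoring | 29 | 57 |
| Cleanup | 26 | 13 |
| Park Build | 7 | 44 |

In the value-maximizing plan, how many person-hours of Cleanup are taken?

Best value per unit of size first: Tree Plant 56/4≈14, Park Build 44/7≈6.29, Library 17/6≈2.83, Tutoring 57/29≈1.97, Meals 23/28≈0.821, Cleanup 13/26≈0.5.
All 4 person-hours of Tree Plant fit (value 56) ; 84 remain.
Park Build: take in full, 7 person-hours for value 44 ; 77 left.
Library: take in full, 6 person-hours for value 17 ; 71 left.
Take all of Tutoring (29 person-hours, value 57) ; 42 person-hours left.
All 28 person-hours of Meals fit (value 23) ; 14 remain.
Fill the last 14 person-hours with part of Cleanup: 14/26 of it earns 7.

14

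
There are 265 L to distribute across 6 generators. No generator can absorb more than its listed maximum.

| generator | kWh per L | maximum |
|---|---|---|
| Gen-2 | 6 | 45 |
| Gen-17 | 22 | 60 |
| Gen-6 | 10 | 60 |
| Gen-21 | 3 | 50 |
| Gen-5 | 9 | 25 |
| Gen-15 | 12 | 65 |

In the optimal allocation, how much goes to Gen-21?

Rank by kWh per L: Gen-17 22 > Gen-15 12 > Gen-6 10 > Gen-5 9 > Gen-2 6 > Gen-21 3.
Gen-17: +60 to 60 (cap) ; 205 left.
Gen-15: +65 to 65 (cap) ; 140 left.
Give Gen-6 60 to hit its cap of 60 ; 80 left.
Gen-5: +25 to 25 (cap) ; 55 left.
Gen-2 takes 45 to reach its cap of 45 ; 10 left.
Only 10 left; Gen-21 takes them to reach 10.

10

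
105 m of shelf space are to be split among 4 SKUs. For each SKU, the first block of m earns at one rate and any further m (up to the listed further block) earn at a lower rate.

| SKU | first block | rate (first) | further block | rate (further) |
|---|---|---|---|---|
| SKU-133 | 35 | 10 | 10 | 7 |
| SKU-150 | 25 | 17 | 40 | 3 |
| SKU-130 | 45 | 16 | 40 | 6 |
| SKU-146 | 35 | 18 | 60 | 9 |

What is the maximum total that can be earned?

1775

Order all 8 blocks by rate: SKU-146/T1 18 > SKU-150/T1 17 > SKU-130/T1 16 > SKU-133/T1 10 > SKU-146/T2 9 > SKU-133/T2 7 > SKU-130/T2 6 > SKU-150/T2 3.
SKU-146/T1 (18): +35 → 70 left.
SKU-150/T1 (17): +25 → 45 left.
SKU-130/T1 (16): +45 → 0 left.
Total = 18×35 + 17×25 + 16×45 = 1775.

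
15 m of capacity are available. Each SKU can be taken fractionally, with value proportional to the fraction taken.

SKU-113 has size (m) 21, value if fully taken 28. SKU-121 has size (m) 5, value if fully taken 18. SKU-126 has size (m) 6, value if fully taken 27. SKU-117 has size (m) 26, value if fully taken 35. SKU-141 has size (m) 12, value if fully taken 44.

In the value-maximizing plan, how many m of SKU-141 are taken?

Best value per unit of size first: SKU-126 27/6≈4.5, SKU-141 44/12≈3.67, SKU-121 18/5≈3.6, SKU-117 35/26≈1.35, SKU-113 28/21≈1.33.
SKU-126: take in full, 6 m for value 27 → 9 left.
9 m left: a 9/12 share of SKU-141 gives 44×9/12 = 33.

9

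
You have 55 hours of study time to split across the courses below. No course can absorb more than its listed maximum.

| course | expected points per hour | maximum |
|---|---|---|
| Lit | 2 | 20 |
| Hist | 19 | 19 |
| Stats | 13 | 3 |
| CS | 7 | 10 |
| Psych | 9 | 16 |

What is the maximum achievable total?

Order the courses by expected points per hour: Hist 19 > Stats 13 > Psych 9 > CS 7 > Lit 2.
Hist takes 19 to reach its cap of 19 → 36 left.
Stats: +3 to 3 (cap) → 33 left.
Psych takes 16 to reach its cap of 16 → 17 left.
Give CS 10 to hit its cap of 10 → 7 left.
Lit: +7 (room for 20) → 7. Pool exhausted.
Total = 2×7 + 19×19 + 13×3 + 7×10 + 9×16 = 628.

628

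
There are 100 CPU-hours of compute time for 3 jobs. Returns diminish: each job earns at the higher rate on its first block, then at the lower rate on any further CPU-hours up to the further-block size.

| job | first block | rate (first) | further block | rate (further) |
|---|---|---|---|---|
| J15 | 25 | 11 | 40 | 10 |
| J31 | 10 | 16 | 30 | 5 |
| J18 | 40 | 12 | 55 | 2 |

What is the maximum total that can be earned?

1165

Rank every tier by rate: J31/first 16 > J18/first 12 > J15/first 11 > J15/second 10 > J31/second 5 > J18/second 2.
Fill J31 first block (10 at 16) ; 90 left.
J18 first at 12: fill all 40 ; 50 left.
J15 first at 11: fill all 25 ; 25 left.
J15 second at 10: only 25 left, fill 25.
Total = 16×10 + 12×40 + 11×25 + 10×25 = 1165.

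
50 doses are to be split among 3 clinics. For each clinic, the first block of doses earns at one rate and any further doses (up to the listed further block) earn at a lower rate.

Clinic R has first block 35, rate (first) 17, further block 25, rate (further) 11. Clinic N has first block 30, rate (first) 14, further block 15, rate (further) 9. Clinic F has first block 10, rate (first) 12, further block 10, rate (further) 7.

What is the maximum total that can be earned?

Treat each block as its own option and order by rate: Clinic R/T1 17 > Clinic N/T1 14 > Clinic F/T1 12 > Clinic R/T2 11 > Clinic N/T2 9 > Clinic F/T2 7.
Clinic R/T1 (17): +35 ; 15 left.
Clinic N T1 at 14: only 15 left, fill 15.
Total = 17×35 + 14×15 = 805.

805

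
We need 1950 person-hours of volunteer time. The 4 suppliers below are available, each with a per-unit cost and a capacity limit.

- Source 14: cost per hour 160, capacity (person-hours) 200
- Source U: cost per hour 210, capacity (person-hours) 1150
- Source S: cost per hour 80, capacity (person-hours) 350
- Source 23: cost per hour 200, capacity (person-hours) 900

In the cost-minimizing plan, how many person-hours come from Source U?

500

Cheapest first:
Take 350 from Source S at 80 ; need 1600 more.
Take 200 from Source 14 at 160 ; need 1400 more.
Take 900 from Source 23 at 200 ; need 500 more.
Source U (210): take the remaining 500 ; done.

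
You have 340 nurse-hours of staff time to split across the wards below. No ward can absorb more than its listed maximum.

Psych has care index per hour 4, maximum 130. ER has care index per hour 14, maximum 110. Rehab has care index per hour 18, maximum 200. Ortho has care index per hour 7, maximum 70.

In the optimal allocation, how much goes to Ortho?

Order the wards by care index per hour: Rehab 18 > ER 14 > Ortho 7 > Psych 4.
Rehab: +200 to 200 (cap) → 140 left.
ER: +110 to 110 (cap) → 30 left.
Only 30 left; Ortho takes them to reach 30.

30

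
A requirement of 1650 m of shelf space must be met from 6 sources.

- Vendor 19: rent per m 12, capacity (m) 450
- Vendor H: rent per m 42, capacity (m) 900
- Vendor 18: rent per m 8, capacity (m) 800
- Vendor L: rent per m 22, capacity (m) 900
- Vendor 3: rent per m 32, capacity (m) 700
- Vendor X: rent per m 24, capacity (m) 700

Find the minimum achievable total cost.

20600

Cheapest first:
Vendor 18 (8): use full 800 ; 850 m to go.
Take 450 from Vendor 19 at 12 ; need 400 more.
Take 400 from Vendor L at 22 to finish.
Vendor X, Vendor 3, Vendor H: unused.
Cost = 800×8 + 450×12 + 400×22 = 20600.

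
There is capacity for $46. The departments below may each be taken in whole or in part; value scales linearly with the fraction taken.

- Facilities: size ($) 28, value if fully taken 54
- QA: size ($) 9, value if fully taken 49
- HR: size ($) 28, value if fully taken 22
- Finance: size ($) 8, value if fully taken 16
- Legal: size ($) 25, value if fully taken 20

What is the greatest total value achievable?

Best value per unit of size first: QA 49/9≈5.44, Finance 16/8≈2, Facilities 54/28≈1.93, Legal 20/25≈0.8, HR 22/28≈0.786.
QA: take in full, 9 $ for value 49 — 37 left.
Finance: take in full, 8 $ for value 16 — 29 left.
Facilities: take in full, 28 $ for value 54 — 1 left.
Only 1 $ remain; take 1/25 of Legal for value 20×1/25 = 0.8.
Total value = 119.8.

119.8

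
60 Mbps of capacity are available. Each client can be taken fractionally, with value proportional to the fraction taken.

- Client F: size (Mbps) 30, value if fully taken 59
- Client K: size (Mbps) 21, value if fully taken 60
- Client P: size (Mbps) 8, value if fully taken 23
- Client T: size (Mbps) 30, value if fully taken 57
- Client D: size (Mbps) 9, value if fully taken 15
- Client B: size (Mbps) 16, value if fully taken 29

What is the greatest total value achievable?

Rank by value-to-size ratio: Client P 23/8≈2.88, Client K 60/21≈2.86, Client F 59/30≈1.97, Client T 57/30≈1.9, Client B 29/16≈1.81, Client D 15/9≈1.67.
Client P: take in full, 8 Mbps for value 23 — 52 left.
All 21 Mbps of Client K fit (value 60) — 31 remain.
Client F: take in full, 30 Mbps for value 59 — 1 left.
Fill the last 1 Mbps with part of Client T: 1/30 of it earns 1.9.
Total value = 143.9.

143.9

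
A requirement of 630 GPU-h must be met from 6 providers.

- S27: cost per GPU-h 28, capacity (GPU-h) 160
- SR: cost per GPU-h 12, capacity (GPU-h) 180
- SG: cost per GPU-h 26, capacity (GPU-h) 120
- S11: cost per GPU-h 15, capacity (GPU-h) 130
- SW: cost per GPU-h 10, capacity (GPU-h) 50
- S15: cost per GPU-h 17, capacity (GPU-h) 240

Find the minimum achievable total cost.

Cheapest first:
SW (10): use full 50 ; 580 GPU-h to go.
SR (12): use full 180 ; 400 GPU-h to go.
Take 130 from S11 at 15 ; need 270 more.
S15 at 17: take all 240 GPU-h ; 30 still needed.
SG at 26: take 30 of its 120 ; requirement met.
S27: unused.
Cost = 50×10 + 180×12 + 130×15 + 240×17 + 30×26 = 9470.

9470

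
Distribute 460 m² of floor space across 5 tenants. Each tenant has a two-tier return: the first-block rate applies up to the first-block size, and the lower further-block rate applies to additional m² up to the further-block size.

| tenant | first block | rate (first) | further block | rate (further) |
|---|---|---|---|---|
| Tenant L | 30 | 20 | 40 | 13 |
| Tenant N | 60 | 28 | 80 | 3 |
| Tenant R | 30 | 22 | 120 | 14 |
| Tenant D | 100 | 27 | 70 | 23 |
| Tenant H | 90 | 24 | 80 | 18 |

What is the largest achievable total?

Treat each block as its own option and order by rate: Tenant N/T1 28 > Tenant D/T1 27 > Tenant H/T1 24 > Tenant D/T2 23 > Tenant R/T1 22 > Tenant L/T1 20 > Tenant H/T2 18 > Tenant R/T2 14 > Tenant L/T2 13 > Tenant N/T2 3.
Tenant N/T1 (28): +60 — 400 left.
Fill Tenant D T1 block (100 at 27) — 300 left.
Fill Tenant H T1 block (90 at 24) — 210 left.
Tenant D/T2 (23): +70 — 140 left.
Fill Tenant R T1 block (30 at 22) — 110 left.
Fill Tenant L T1 block (30 at 20) — 80 left.
Fill Tenant H T2 block (80 at 18) — 0 left.
Total = 28×60 + 27×100 + 24×90 + 23×70 + 22×30 + 20×30 + 18×80 = 10850.

10850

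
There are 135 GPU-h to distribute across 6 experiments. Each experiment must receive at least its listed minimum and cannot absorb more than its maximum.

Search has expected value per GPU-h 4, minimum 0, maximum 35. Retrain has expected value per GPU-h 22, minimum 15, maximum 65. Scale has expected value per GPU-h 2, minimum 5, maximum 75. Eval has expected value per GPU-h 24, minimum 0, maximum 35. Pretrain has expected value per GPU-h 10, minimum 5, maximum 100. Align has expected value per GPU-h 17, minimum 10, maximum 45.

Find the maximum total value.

Meeting every minimum uses 0+15+5+0+5+10 = 35 GPU-h, leaving 100.
Order the experiments by expected value per GPU-h: Eval 24 > Retrain 22 > Align 17 > Pretrain 10 > Search 4 > Scale 2.
Give Eval 35 more to hit its cap of 35 ; 65 left.
Give Retrain 50 more to hit its cap of 65 ; 15 left.
Align: +15 (room for 35) → 25. Pool exhausted.
Total = 22×65 + 2×5 + 24×35 + 10×5 + 17×25 = 2755.

2755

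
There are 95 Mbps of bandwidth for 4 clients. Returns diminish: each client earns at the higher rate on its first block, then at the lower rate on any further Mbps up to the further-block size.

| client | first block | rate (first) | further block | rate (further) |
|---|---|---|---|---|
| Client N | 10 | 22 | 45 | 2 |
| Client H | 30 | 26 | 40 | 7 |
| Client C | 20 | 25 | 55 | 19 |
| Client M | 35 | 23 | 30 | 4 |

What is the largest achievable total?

Rank every tier by rate: Client H/T1 26 > Client C/T1 25 > Client M/T1 23 > Client N/T1 22 > Client C/T2 19 > Client H/T2 7 > Client M/T2 4 > Client N/T2 2.
Fill Client H T1 block (30 at 26) — 65 left.
Client C T1 at 25: fill all 20 — 45 left.
Fill Client M T1 block (35 at 23) — 10 left.
Client N/T1 (22): +10 — 0 left.
Total = 26×30 + 25×20 + 23×35 + 22×10 = 2305.

2305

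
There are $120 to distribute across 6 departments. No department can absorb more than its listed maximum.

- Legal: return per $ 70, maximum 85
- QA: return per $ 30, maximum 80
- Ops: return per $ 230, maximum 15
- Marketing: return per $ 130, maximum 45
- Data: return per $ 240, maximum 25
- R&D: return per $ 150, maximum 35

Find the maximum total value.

20550

Order the departments by return per $: Data 240 > Ops 230 > R&D 150 > Marketing 130 > Legal 70 > QA 30.
Give Data 25 to hit its cap of 25 — 95 left.
Ops: +15 to 15 (cap) — 80 left.
R&D: +35 to 35 (cap) — 45 left.
Give Marketing 45 to hit its cap of 45 — 0 left.
Total = 230×15 + 130×45 + 240×25 + 150×35 = 20550.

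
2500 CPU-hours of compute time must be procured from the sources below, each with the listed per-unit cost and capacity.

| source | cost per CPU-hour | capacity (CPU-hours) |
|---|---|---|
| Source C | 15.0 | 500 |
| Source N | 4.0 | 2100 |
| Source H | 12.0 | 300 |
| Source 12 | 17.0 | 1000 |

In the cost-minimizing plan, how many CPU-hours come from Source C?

100

Cheapest first:
Take 2100 from Source N at 4.0 ; need 400 more.
Source H (12.0): use full 300 ; 100 CPU-hours to go.
Source C (15.0): take the remaining 100 ; done.
Source 12: unused.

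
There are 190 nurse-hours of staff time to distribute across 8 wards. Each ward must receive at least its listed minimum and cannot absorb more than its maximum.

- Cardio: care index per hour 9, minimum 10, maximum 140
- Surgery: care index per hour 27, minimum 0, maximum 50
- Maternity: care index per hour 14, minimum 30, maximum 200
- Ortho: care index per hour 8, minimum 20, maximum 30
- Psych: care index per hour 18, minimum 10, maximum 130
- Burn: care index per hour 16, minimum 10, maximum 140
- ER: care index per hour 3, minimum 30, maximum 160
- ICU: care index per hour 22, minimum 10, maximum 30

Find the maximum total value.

3110

Meeting every minimum uses 10+0+30+20+10+10+30+10 = 120 nurse-hours, leaving 70.
Rank by care index per hour: Surgery 27 > ICU 22 > Psych 18 > Burn 16 > Maternity 14 > Cardio 9 > Ortho 8 > ER 3.
Surgery takes 50 more to reach its cap of 50 → 20 left.
Give ICU 20 more to hit its cap of 30 → 0 left.
Total = 9×10 + 27×50 + 14×30 + 8×20 + 18×10 + 16×10 + 3×30 + 22×30 = 3110.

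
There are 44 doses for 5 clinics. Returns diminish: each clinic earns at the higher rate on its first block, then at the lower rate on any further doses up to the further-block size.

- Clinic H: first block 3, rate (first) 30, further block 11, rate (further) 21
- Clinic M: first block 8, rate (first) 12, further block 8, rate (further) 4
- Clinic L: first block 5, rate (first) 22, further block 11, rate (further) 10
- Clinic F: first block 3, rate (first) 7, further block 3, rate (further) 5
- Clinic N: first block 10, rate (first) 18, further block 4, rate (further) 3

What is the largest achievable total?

Treat each block as its own option and order by rate: Clinic H/T1 30 > Clinic L/T1 22 > Clinic H/T2 21 > Clinic N/T1 18 > Clinic M/T1 12 > Clinic L/T2 10 > Clinic F/T1 7 > Clinic F/T2 5 > Clinic M/T2 4 > Clinic N/T2 3.
Clinic H/T1 (30): +3 ; 41 left.
Fill Clinic L T1 block (5 at 22) ; 36 left.
Clinic H T2 at 21: fill all 11 ; 25 left.
Clinic N T1 at 18: fill all 10 ; 15 left.
Clinic M/T1 (12): +8 ; 7 left.
Clinic L/T2: +7 of 11 at 10; pool empty.
Total = 30×3 + 22×5 + 21×11 + 18×10 + 12×8 + 10×7 = 777.

777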